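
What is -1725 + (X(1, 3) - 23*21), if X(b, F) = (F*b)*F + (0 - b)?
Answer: -2200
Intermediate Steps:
X(b, F) = -b + b*F² (X(b, F) = b*F² - b = -b + b*F²)
-1725 + (X(1, 3) - 23*21) = -1725 + (1*(-1 + 3²) - 23*21) = -1725 + (1*(-1 + 9) - 483) = -1725 + (1*8 - 483) = -1725 + (8 - 483) = -1725 - 475 = -2200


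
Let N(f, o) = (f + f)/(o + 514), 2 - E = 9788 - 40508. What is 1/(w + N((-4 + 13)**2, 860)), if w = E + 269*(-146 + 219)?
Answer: 229/11532238 ≈ 1.9857e-5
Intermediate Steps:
E = 30722 (E = 2 - (9788 - 40508) = 2 - 1*(-30720) = 2 + 30720 = 30722)
N(f, o) = 2*f/(514 + o) (N(f, o) = (2*f)/(514 + o) = 2*f/(514 + o))
w = 50359 (w = 30722 + 269*(-146 + 219) = 30722 + 269*73 = 30722 + 19637 = 50359)
1/(w + N((-4 + 13)**2, 860)) = 1/(50359 + 2*(-4 + 13)**2/(514 + 860)) = 1/(50359 + 2*9**2/1374) = 1/(50359 + 2*81*(1/1374)) = 1/(50359 + 27/229) = 1/(11532238/229) = 229/11532238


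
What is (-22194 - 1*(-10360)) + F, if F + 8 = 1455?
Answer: -10387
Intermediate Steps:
F = 1447 (F = -8 + 1455 = 1447)
(-22194 - 1*(-10360)) + F = (-22194 - 1*(-10360)) + 1447 = (-22194 + 10360) + 1447 = -11834 + 1447 = -10387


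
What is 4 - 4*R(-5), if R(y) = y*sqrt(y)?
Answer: 4 + 20*I*sqrt(5) ≈ 4.0 + 44.721*I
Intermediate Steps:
R(y) = y**(3/2)
4 - 4*R(-5) = 4 - (-20)*I*sqrt(5) = 4 + 20*I*sqrt(5)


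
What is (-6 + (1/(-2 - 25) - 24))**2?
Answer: 657721/729 ≈ 902.22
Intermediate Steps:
(-6 + (1/(-2 - 25) - 24))**2 = (-6 + (1/(-27) - 24))**2 = (-6 + (-1/27 - 24))**2 = (-6 - 649/27)**2 = (-811/27)**2 = 657721/729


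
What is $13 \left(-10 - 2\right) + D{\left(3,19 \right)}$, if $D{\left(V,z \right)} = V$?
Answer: $-153$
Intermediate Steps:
$13 \left(-10 - 2\right) + D{\left(3,19 \right)} = 13 \left(-10 - 2\right) + 3 = 13 \left(-12\right) + 3 = -156 + 3 = -153$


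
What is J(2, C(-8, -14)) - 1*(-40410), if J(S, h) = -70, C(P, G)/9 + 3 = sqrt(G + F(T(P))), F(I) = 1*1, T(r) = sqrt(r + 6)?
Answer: 40340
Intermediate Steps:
T(r) = sqrt(6 + r)
F(I) = 1
C(P, G) = -27 + 9*sqrt(1 + G) (C(P, G) = -27 + 9*sqrt(G + 1) = -27 + 9*sqrt(1 + G))
J(2, C(-8, -14)) - 1*(-40410) = -70 - 1*(-40410) = -70 + 40410 = 40340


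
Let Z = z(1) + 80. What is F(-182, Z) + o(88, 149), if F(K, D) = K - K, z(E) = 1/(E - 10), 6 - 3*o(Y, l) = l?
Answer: -143/3 ≈ -47.667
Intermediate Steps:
o(Y, l) = 2 - l/3
z(E) = 1/(-10 + E)
Z = 719/9 (Z = 1/(-10 + 1) + 80 = 1/(-9) + 80 = -1/9 + 80 = 719/9 ≈ 79.889)
F(K, D) = 0
F(-182, Z) + o(88, 149) = 0 + (2 - 1/3*149) = 0 + (2 - 149/3) = 0 - 143/3 = -143/3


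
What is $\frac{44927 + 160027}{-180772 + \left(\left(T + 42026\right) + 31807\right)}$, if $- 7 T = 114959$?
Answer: $- \frac{239113}{143922} \approx -1.6614$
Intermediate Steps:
$T = - \frac{114959}{7}$ ($T = \left(- \frac{1}{7}\right) 114959 = - \frac{114959}{7} \approx -16423.0$)
$\frac{44927 + 160027}{-180772 + \left(\left(T + 42026\right) + 31807\right)} = \frac{44927 + 160027}{-180772 + \left(\left(- \frac{114959}{7} + 42026\right) + 31807\right)} = \frac{204954}{-180772 + \left(\frac{179223}{7} + 31807\right)} = \frac{204954}{-180772 + \frac{401872}{7}} = \frac{204954}{- \frac{863532}{7}} = 204954 \left(- \frac{7}{863532}\right) = - \frac{239113}{143922}$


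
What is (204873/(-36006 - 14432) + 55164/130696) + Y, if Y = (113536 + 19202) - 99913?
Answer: 13522492400989/412002803 ≈ 32821.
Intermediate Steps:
Y = 32825 (Y = 132738 - 99913 = 32825)
(204873/(-36006 - 14432) + 55164/130696) + Y = (204873/(-36006 - 14432) + 55164/130696) + 32825 = (204873/(-50438) + 55164*(1/130696)) + 32825 = (204873*(-1/50438) + 13791/32674) + 32825 = (-204873/50438 + 13791/32674) + 32825 = -1499607486/412002803 + 32825 = 13522492400989/412002803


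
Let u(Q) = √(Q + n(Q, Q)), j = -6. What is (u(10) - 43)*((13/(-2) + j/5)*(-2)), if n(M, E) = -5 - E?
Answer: -3311/5 + 77*I*√5/5 ≈ -662.2 + 34.435*I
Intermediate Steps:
u(Q) = I*√5 (u(Q) = √(Q + (-5 - Q)) = √(-5) = I*√5)
(u(10) - 43)*((13/(-2) + j/5)*(-2)) = (I*√5 - 43)*((13/(-2) - 6/5)*(-2)) = (-43 + I*√5)*((13*(-½) - 6*⅕)*(-2)) = (-43 + I*√5)*((-13/2 - 6/5)*(-2)) = (-43 + I*√5)*(-77/10*(-2)) = (-43 + I*√5)*(77/5) = -3311/5 + 77*I*√5/5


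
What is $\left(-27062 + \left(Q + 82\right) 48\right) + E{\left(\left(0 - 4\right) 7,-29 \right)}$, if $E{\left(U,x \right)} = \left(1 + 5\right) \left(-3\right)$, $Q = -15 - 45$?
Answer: $-26024$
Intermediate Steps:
$Q = -60$ ($Q = -15 - 45 = -60$)
$E{\left(U,x \right)} = -18$ ($E{\left(U,x \right)} = 6 \left(-3\right) = -18$)
$\left(-27062 + \left(Q + 82\right) 48\right) + E{\left(\left(0 - 4\right) 7,-29 \right)} = \left(-27062 + \left(-60 + 82\right) 48\right) - 18 = \left(-27062 + 22 \cdot 48\right) - 18 = \left(-27062 + 1056\right) - 18 = -26006 - 18 = -26024$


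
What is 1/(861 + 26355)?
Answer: 1/27216 ≈ 3.6743e-5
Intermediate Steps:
1/(861 + 26355) = 1/27216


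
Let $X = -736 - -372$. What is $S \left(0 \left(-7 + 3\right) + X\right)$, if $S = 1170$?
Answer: $-425880$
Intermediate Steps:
$X = -364$ ($X = -736 + 372 = -364$)
$S \left(0 \left(-7 + 3\right) + X\right) = 1170 \left(0 \left(-7 + 3\right) - 364\right) = 1170 \left(0 \left(-4\right) - 364\right) = 1170 \left(0 - 364\right) = 1170 \left(-364\right) = -425880$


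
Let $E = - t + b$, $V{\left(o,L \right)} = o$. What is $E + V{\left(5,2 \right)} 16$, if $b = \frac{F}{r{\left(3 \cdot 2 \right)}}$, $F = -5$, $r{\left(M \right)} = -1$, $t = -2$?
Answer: $87$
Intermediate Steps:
$b = 5$ ($b = - \frac{5}{-1} = \left(-5\right) \left(-1\right) = 5$)
$E = 7$ ($E = \left(-1\right) \left(-2\right) + 5 = 2 + 5 = 7$)
$E + V{\left(5,2 \right)} 16 = 7 + 5 \cdot 16 = 7 + 80 = 87$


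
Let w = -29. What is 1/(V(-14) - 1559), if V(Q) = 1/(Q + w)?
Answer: -43/67038 ≈ -0.00064143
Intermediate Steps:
V(Q) = 1/(-29 + Q) (V(Q) = 1/(Q - 29) = 1/(-29 + Q))
1/(V(-14) - 1559) = 1/(1/(-29 - 14) - 1559) = 1/(1/(-43) - 1559) = 1/(-1/43 - 1559) = 1/(-67038/43) = -43/67038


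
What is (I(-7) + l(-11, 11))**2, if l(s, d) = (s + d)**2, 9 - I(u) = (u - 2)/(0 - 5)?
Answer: 1296/25 ≈ 51.840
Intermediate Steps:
I(u) = 43/5 + u/5 (I(u) = 9 - (u - 2)/(0 - 5) = 9 - (-2 + u)/(-5) = 9 - (-2 + u)*(-1)/5 = 9 - (2/5 - u/5) = 9 + (-2/5 + u/5) = 43/5 + u/5)
l(s, d) = (d + s)**2
(I(-7) + l(-11, 11))**2 = ((43/5 + (1/5)*(-7)) + (11 - 11)**2)**2 = ((43/5 - 7/5) + 0**2)**2 = (36/5 + 0)**2 = (36/5)**2 = 1296/25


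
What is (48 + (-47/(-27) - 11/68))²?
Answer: 8285914729/3370896 ≈ 2458.1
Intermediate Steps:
(48 + (-47/(-27) - 11/68))² = (48 + (-47*(-1/27) - 11*1/68))² = (48 + (47/27 - 11/68))² = (48 + 2899/1836)² = (91027/1836)² = 8285914729/3370896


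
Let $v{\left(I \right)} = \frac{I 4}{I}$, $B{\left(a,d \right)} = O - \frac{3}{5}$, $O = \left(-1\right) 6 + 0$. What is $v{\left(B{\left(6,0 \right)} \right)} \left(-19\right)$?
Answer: $-76$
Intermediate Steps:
$O = -6$ ($O = -6 + 0 = -6$)
$B{\left(a,d \right)} = - \frac{33}{5}$ ($B{\left(a,d \right)} = -6 - \frac{3}{5} = - \frac{33}{5}$)
$v{\left(I \right)} = 4$ ($v{\left(I \right)} = \frac{4 I}{I} = 4$)
$v{\left(B{\left(6,0 \right)} \right)} \left(-19\right) = 4 \left(-19\right) = -76$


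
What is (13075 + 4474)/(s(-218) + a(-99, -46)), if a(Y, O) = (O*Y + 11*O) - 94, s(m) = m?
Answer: 17549/3736 ≈ 4.6973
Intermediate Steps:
a(Y, O) = -94 + 11*O + O*Y (a(Y, O) = (11*O + O*Y) - 94 = -94 + 11*O + O*Y)
(13075 + 4474)/(s(-218) + a(-99, -46)) = (13075 + 4474)/(-218 + (-94 + 11*(-46) - 46*(-99))) = 17549/(-218 + (-94 - 506 + 4554)) = 17549/(-218 + 3954) = 17549/3736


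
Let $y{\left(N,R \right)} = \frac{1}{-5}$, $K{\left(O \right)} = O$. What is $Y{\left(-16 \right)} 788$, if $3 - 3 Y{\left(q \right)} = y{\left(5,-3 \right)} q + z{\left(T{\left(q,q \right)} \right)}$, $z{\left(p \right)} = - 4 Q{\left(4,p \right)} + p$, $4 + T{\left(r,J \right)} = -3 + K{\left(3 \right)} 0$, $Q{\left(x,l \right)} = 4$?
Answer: $\frac{29944}{5} \approx 5988.8$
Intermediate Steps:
$y{\left(N,R \right)} = - \frac{1}{5}$
$T{\left(r,J \right)} = -7$ ($T{\left(r,J \right)} = -4 + \left(-3 + 3 \cdot 0\right) = -4 + \left(-3 + 0\right) = -4 - 3 = -7$)
$z{\left(p \right)} = -16 + p$ ($z{\left(p \right)} = \left(-4\right) 4 + p = -16 + p$)
$Y{\left(q \right)} = \frac{26}{3} + \frac{q}{15}$ ($Y{\left(q \right)} = 1 - \frac{- \frac{q}{5} - 23}{3} = 1 - \frac{-23 - \frac{q}{5}}{3} = 1 + \left(\frac{23}{3} + \frac{q}{15}\right) = \frac{26}{3} + \frac{q}{15}$)
$Y{\left(-16 \right)} 788 = \left(\frac{26}{3} + \frac{1}{15} \left(-16\right)\right) 788 = \left(\frac{26}{3} - \frac{16}{15}\right) 788 = \frac{38}{5} \cdot 788 = \frac{29944}{5}$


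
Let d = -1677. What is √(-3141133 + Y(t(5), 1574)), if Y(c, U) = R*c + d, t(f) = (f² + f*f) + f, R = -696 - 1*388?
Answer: I*√3202430 ≈ 1789.5*I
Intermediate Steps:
R = -1084 (R = -696 - 388 = -1084)
t(f) = f + 2*f² (t(f) = (f² + f²) + f = 2*f² + f = f + 2*f²)
Y(c, U) = -1677 - 1084*c (Y(c, U) = -1084*c - 1677 = -1677 - 1084*c)
√(-3141133 + Y(t(5), 1574)) = √(-3141133 + (-1677 - 5420*(1 + 2*5))) = √(-3141133 + (-1677 - 5420*(1 + 10))) = √(-3141133 + (-1677 - 5420*11)) = √(-3141133 + (-1677 - 1084*55)) = √(-3141133 + (-1677 - 59620)) = √(-3141133 - 61297) = √(-3202430) = I*√3202430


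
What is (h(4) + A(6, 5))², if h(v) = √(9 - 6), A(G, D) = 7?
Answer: (7 + √3)² ≈ 76.249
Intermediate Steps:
h(v) = √3
(h(4) + A(6, 5))² = (√3 + 7)² = (7 + √3)²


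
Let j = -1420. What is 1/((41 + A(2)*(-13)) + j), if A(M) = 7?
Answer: -1/1470 ≈ -0.00068027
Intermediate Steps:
1/((41 + A(2)*(-13)) + j) = 1/((41 + 7*(-13)) - 1420) = 1/((41 - 91) - 1420) = 1/(-50 - 1420) = 1/(-1470) = -1/1470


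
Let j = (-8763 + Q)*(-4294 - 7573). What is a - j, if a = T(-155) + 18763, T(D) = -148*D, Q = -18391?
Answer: -322194815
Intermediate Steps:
j = 322236518 (j = (-8763 - 18391)*(-4294 - 7573) = -27154*(-11867) = 322236518)
a = 41703 (a = -148*(-155) + 18763 = 22940 + 18763 = 41703)
a - j = 41703 - 1*322236518 = 41703 - 322236518 = -322194815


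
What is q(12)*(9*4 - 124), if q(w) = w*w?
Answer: -12672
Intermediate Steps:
q(w) = w²
q(12)*(9*4 - 124) = 12²*(9*4 - 124) = 144*(36 - 124) = 144*(-88) = -12672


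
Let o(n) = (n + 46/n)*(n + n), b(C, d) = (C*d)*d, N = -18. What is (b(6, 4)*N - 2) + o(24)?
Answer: -486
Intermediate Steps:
b(C, d) = C*d²
o(n) = 2*n*(n + 46/n) (o(n) = (n + 46/n)*(2*n) = 2*n*(n + 46/n))
(b(6, 4)*N - 2) + o(24) = ((6*4²)*(-18) - 2) + (92 + 2*24²) = ((6*16)*(-18) - 2) + (92 + 2*576) = (96*(-18) - 2) + (92 + 1152) = (-1728 - 2) + 1244 = -1730 + 1244 = -486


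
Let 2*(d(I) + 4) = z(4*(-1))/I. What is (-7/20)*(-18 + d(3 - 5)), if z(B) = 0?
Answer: 77/10 ≈ 7.7000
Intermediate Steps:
d(I) = -4 (d(I) = -4 + (0/I)/2 = -4 + (1/2)*0 = -4 + 0 = -4)
(-7/20)*(-18 + d(3 - 5)) = (-7/20)*(-18 - 4) = -7*1/20*(-22) = -7/20*(-22) = 77/10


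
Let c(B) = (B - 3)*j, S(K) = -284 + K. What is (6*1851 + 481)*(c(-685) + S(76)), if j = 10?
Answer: -82128656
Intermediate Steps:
c(B) = -30 + 10*B (c(B) = (B - 3)*10 = (-3 + B)*10 = -30 + 10*B)
(6*1851 + 481)*(c(-685) + S(76)) = (6*1851 + 481)*((-30 + 10*(-685)) + (-284 + 76)) = (11106 + 481)*((-30 - 6850) - 208) = 11587*(-6880 - 208) = 11587*(-7088) = -82128656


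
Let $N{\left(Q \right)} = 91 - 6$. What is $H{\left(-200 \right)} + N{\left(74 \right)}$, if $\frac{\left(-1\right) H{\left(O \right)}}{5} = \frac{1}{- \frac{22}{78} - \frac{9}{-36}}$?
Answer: $241$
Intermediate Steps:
$N{\left(Q \right)} = 85$
$H{\left(O \right)} = 156$ ($H{\left(O \right)} = - \frac{5}{- \frac{22}{78} - \frac{9}{-36}} = - \frac{5}{\left(-22\right) \frac{1}{78} - - \frac{1}{4}} = - \frac{5}{- \frac{11}{39} + \frac{1}{4}} = - \frac{5}{- \frac{5}{156}} = \left(-5\right) \left(- \frac{156}{5}\right) = 156$)
$H{\left(-200 \right)} + N{\left(74 \right)} = 156 + 85 = 241$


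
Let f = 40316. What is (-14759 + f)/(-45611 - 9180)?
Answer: -25557/54791 ≈ -0.46644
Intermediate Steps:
(-14759 + f)/(-45611 - 9180) = (-14759 + 40316)/(-45611 - 9180) = 25557/(-54791) = 25557*(-1/54791) = -25557/54791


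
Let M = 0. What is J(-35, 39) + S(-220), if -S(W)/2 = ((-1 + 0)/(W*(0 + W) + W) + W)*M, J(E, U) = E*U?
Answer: -1365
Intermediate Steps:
S(W) = 0 (S(W) = -2*((-1 + 0)/(W*(0 + W) + W) + W)*0 = -2*(-1/(W*W + W) + W)*0 = -2*(-1/(W**2 + W) + W)*0 = -2*(-1/(W + W**2) + W)*0 = -2*(W - 1/(W + W**2))*0 = -2*0 = 0)
J(-35, 39) + S(-220) = -35*39 + 0 = -1365 + 0 = -1365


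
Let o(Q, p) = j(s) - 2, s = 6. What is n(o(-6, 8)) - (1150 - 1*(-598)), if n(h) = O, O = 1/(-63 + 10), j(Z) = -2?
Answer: -92645/53 ≈ -1748.0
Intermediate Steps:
o(Q, p) = -4 (o(Q, p) = -2 - 2 = -4)
O = -1/53 (O = 1/(-53) = -1/53 ≈ -0.018868)
n(h) = -1/53
n(o(-6, 8)) - (1150 - 1*(-598)) = -1/53 - (1150 - 1*(-598)) = -1/53 - (1150 + 598) = -1/53 - 1*1748 = -1/53 - 1748 = -92645/53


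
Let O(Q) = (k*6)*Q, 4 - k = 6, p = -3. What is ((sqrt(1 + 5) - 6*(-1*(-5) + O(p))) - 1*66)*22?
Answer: -6864 + 22*sqrt(6) ≈ -6810.1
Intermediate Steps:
k = -2 (k = 4 - 1*6 = 4 - 6 = -2)
O(Q) = -12*Q (O(Q) = (-2*6)*Q = -12*Q)
((sqrt(1 + 5) - 6*(-1*(-5) + O(p))) - 1*66)*22 = ((sqrt(1 + 5) - 6*(-1*(-5) - 12*(-3))) - 1*66)*22 = ((sqrt(6) - 6*(5 + 36)) - 66)*22 = ((sqrt(6) - 6*41) - 66)*22 = ((sqrt(6) - 246) - 66)*22 = ((-246 + sqrt(6)) - 66)*22 = (-312 + sqrt(6))*22 = -6864 + 22*sqrt(6)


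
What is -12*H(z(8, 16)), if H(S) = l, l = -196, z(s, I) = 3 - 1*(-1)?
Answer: 2352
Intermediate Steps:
z(s, I) = 4 (z(s, I) = 3 + 1 = 4)
H(S) = -196
-12*H(z(8, 16)) = -12*(-196) = 2352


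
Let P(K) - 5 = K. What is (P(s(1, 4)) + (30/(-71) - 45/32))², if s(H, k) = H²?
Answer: 89813529/5161984 ≈ 17.399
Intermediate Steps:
P(K) = 5 + K
(P(s(1, 4)) + (30/(-71) - 45/32))² = ((5 + 1²) + (30/(-71) - 45/32))² = ((5 + 1) + (30*(-1/71) - 45*1/32))² = (6 + (-30/71 - 45/32))² = (6 - 4155/2272)² = (9477/2272)² = 89813529/5161984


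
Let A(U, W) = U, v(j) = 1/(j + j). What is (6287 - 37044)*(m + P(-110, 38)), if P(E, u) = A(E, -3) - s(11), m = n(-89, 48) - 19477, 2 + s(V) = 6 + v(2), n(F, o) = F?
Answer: 2421221797/4 ≈ 6.0531e+8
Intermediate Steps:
v(j) = 1/(2*j)
s(V) = 17/4 (s(V) = -2 + (6 + (½)/2) = -2 + (6 + (½)*(½)) = -2 + (6 + ¼) = -2 + 25/4 = 17/4)
m = -19566 (m = -89 - 19477 = -19566)
P(E, u) = -17/4 + E (P(E, u) = E - 1*17/4 = E - 17/4 = -17/4 + E)
(6287 - 37044)*(m + P(-110, 38)) = (6287 - 37044)*(-19566 + (-17/4 - 110)) = -30757*(-19566 - 457/4) = -30757*(-78721/4) = 2421221797/4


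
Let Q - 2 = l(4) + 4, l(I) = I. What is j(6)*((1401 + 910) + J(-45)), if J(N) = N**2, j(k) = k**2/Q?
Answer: 78048/5 ≈ 15610.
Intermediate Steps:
Q = 10 (Q = 2 + (4 + 4) = 2 + 8 = 10)
j(k) = k**2/10
j(6)*((1401 + 910) + J(-45)) = ((1/10)*6**2)*((1401 + 910) + (-45)**2) = ((1/10)*36)*(2311 + 2025) = (18/5)*4336 = 78048/5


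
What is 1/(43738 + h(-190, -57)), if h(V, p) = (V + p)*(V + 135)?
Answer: 1/57323 ≈ 1.7445e-5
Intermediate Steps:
h(V, p) = (135 + V)*(V + p) (h(V, p) = (V + p)*(135 + V) = (135 + V)*(V + p))
1/(43738 + h(-190, -57)) = 1/(43738 + ((-190)² + 135*(-190) + 135*(-57) - 190*(-57))) = 1/(43738 + (36100 - 25650 - 7695 + 10830)) = 1/(43738 + 13585) = 1/57323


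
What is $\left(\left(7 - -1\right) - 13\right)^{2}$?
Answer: $25$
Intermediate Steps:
$\left(\left(7 - -1\right) - 13\right)^{2} = \left(\left(7 + 1\right) - 13\right)^{2} = \left(8 - 13\right)^{2} = \left(-5\right)^{2} = 25$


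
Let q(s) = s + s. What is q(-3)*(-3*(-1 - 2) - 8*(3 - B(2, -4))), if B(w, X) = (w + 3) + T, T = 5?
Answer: -390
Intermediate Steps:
B(w, X) = 8 + w (B(w, X) = (w + 3) + 5 = (3 + w) + 5 = 8 + w)
q(s) = 2*s
q(-3)*(-3*(-1 - 2) - 8*(3 - B(2, -4))) = (2*(-3))*(-3*(-1 - 2) - 8*(3 - (8 + 2))) = -6*(-3*(-3) - 8*(3 - 1*10)) = -6*(9 - 8*(3 - 10)) = -6*(9 - 8*(-7)) = -6*(9 + 56) = -6*65 = -390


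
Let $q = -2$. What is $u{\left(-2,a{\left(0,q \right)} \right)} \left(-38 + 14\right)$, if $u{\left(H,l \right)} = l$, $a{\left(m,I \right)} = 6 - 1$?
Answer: $-120$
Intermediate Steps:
$a{\left(m,I \right)} = 5$ ($a{\left(m,I \right)} = 6 - 1 = 5$)
$u{\left(-2,a{\left(0,q \right)} \right)} \left(-38 + 14\right) = 5 \left(-38 + 14\right) = 5 \left(-24\right) = -120$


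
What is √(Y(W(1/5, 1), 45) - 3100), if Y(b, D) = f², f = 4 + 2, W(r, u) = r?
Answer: 2*I*√766 ≈ 55.353*I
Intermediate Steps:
f = 6
Y(b, D) = 36 (Y(b, D) = 6² = 36)
√(Y(W(1/5, 1), 45) - 3100) = √(36 - 3100) = √(-3064) = 2*I*√766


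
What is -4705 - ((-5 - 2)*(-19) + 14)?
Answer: -4852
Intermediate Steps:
-4705 - ((-5 - 2)*(-19) + 14) = -4705 - (-7*(-19) + 14) = -4705 - (133 + 14) = -4705 - 1*147 = -4705 - 147 = -4852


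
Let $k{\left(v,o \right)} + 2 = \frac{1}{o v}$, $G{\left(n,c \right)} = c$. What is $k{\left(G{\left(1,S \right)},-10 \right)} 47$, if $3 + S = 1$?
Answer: $- \frac{1833}{20} \approx -91.65$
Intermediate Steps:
$S = -2$ ($S = -3 + 1 = -2$)
$k{\left(v,o \right)} = -2 + \frac{1}{o v}$
$k{\left(G{\left(1,S \right)},-10 \right)} 47 = \left(-2 + \frac{1}{\left(-10\right) \left(-2\right)}\right) 47 = \left(-2 - - \frac{1}{20}\right) 47 = \left(-2 + \frac{1}{20}\right) 47 = \left(- \frac{39}{20}\right) 47 = - \frac{1833}{20}$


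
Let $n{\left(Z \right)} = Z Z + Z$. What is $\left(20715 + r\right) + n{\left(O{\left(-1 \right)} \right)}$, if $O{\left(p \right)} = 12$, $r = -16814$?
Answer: $4057$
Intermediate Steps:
$n{\left(Z \right)} = Z + Z^{2}$ ($n{\left(Z \right)} = Z^{2} + Z = Z + Z^{2}$)
$\left(20715 + r\right) + n{\left(O{\left(-1 \right)} \right)} = \left(20715 - 16814\right) + 12 \left(1 + 12\right) = 3901 + 12 \cdot 13 = 3901 + 156 = 4057$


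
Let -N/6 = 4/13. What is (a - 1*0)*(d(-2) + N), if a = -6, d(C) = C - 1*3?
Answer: 534/13 ≈ 41.077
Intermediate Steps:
d(C) = -3 + C (d(C) = C - 3 = -3 + C)
N = -24/13 ≈ -1.8462
(a - 1*0)*(d(-2) + N) = (-6 - 1*0)*((-3 - 2) - 24/13) = (-6 + 0)*(-5 - 24/13) = -6*(-89/13) = 534/13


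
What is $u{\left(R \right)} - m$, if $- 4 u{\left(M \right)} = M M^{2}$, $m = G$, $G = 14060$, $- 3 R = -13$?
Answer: $- \frac{1520677}{108} \approx -14080.0$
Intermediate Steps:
$R = \frac{13}{3}$ ($R = \left(- \frac{1}{3}\right) \left(-13\right) = \frac{13}{3} \approx 4.3333$)
$m = 14060$
$u{\left(M \right)} = - \frac{M^{3}}{4}$ ($u{\left(M \right)} = - \frac{M M^{2}}{4} = - \frac{M^{3}}{4}$)
$u{\left(R \right)} - m = - \frac{\left(\frac{13}{3}\right)^{3}}{4} - 14060 = \left(- \frac{1}{4}\right) \frac{2197}{27} - 14060 = - \frac{2197}{108} - 14060 = - \frac{1520677}{108}$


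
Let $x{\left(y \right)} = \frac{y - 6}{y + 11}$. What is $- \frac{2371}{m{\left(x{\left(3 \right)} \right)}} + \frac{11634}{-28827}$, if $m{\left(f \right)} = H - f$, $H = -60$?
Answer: $\frac{105238420}{2680911} \approx 39.255$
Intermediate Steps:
$x{\left(y \right)} = \frac{-6 + y}{11 + y}$
$m{\left(f \right)} = -60 - f$
$- \frac{2371}{m{\left(x{\left(3 \right)} \right)}} + \frac{11634}{-28827} = - \frac{2371}{-60 - \frac{-6 + 3}{11 + 3}} + \frac{11634}{-28827} = - \frac{2371}{-60 - \frac{1}{14} \left(-3\right)} + 11634 \left(- \frac{1}{28827}\right) = - \frac{2371}{-60 - \frac{1}{14} \left(-3\right)} - \frac{3878}{9609} = - \frac{2371}{-60 - - \frac{3}{14}} - \frac{3878}{9609} = - \frac{2371}{-60 + \frac{3}{14}} - \frac{3878}{9609} = - \frac{2371}{- \frac{837}{14}} - \frac{3878}{9609} = \left(-2371\right) \left(- \frac{14}{837}\right) - \frac{3878}{9609} = \frac{33194}{837} - \frac{3878}{9609} = \frac{105238420}{2680911}$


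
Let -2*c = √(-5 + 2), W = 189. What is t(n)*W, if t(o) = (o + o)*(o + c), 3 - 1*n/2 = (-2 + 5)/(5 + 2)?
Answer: 69984/7 - 972*I*√3 ≈ 9997.7 - 1683.6*I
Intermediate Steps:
n = 36/7 (n = 6 - 2*(-2 + 5)/(5 + 2) = 6 - 6/7 = 36/7 ≈ 5.1429)
c = -I*√3/2 (c = -√(-5 + 2)/2 = -I*√3/2 ≈ -0.86602*I)
t(o) = 2*o*(o - I*√3/2) (t(o) = (o + o)*(o - I*√3/2) = (2*o)*(o - I*√3/2) = 2*o*(o - I*√3/2))
t(n)*W = (36*(2*(36/7) - I*√3)/7)*189 = (36*(72/7 - I*√3)/7)*189 = (2592/49 - 36*I*√3/7)*189 = 69984/7 - 972*I*√3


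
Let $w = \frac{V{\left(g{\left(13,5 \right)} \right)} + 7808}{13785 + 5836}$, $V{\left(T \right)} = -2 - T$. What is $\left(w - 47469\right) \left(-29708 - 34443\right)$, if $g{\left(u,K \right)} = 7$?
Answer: $\frac{59749051398950}{19621} \approx 3.0452 \cdot 10^{9}$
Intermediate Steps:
$w = \frac{7799}{19621}$ ($w = \frac{\left(-2 - 7\right) + 7808}{13785 + 5836} = \frac{\left(-2 - 7\right) + 7808}{19621} = \left(-9 + 7808\right) \frac{1}{19621} = 7799 \cdot \frac{1}{19621} = \frac{7799}{19621} \approx 0.39748$)
$\left(w - 47469\right) \left(-29708 - 34443\right) = \left(\frac{7799}{19621} - 47469\right) \left(-29708 - 34443\right) = \left(- \frac{931381450}{19621}\right) \left(-64151\right) = \frac{59749051398950}{19621}$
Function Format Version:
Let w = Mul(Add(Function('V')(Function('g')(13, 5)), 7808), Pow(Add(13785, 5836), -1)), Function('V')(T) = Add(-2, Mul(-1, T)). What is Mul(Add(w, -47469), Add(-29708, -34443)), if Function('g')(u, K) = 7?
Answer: Rational(59749051398950, 19621) ≈ 3.0452e+9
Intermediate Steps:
w = Rational(7799, 19621) (w = Mul(Add(Add(-2, Mul(-1, 7)), 7808), Pow(Add(13785, 5836), -1)) = Mul(Add(Add(-2, -7), 7808), Pow(19621, -1)) = Mul(Add(-9, 7808), Rational(1, 19621)) = Mul(7799, Rational(1, 19621)) = Rational(7799, 19621) ≈ 0.39748)
Mul(Add(w, -47469), Add(-29708, -34443)) = Mul(Add(Rational(7799, 19621), -47469), Add(-29708, -34443)) = Mul(Rational(-931381450, 19621), -64151) = Rational(59749051398950, 19621)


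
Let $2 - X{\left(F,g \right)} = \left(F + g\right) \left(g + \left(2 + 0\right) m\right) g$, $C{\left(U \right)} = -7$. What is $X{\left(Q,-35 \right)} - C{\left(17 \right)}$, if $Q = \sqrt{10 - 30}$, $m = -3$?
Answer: $50234 - 2870 i \sqrt{5} \approx 50234.0 - 6417.5 i$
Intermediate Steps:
$Q = 2 i \sqrt{5}$ ($Q = \sqrt{-20} = 2 i \sqrt{5} \approx 4.4721 i$)
$X{\left(F,g \right)} = 2 - g \left(-6 + g\right) \left(F + g\right)$ ($X{\left(F,g \right)} = 2 - \left(F + g\right) \left(g + \left(2 + 0\right) \left(-3\right)\right) g = 2 - \left(F + g\right) \left(g + 2 \left(-3\right)\right) g = 2 - \left(F + g\right) \left(g - 6\right) g = 2 - \left(F + g\right) \left(-6 + g\right) g = 2 - \left(-6 + g\right) \left(F + g\right) g = 2 - g \left(-6 + g\right) \left(F + g\right)$)
$X{\left(Q,-35 \right)} - C{\left(17 \right)} = \left(2 - \left(-35\right)^{3} + 6 \left(-35\right)^{2} - 2 i \sqrt{5} \left(-35\right)^{2} + 6 \cdot 2 i \sqrt{5} \left(-35\right)\right) - -7 = \left(2 - -42875 + 6 \cdot 1225 - 2 i \sqrt{5} \cdot 1225 - 420 i \sqrt{5}\right) + 7 = \left(2 + 42875 + 7350 - 2450 i \sqrt{5} - 420 i \sqrt{5}\right) + 7 = \left(50227 - 2870 i \sqrt{5}\right) + 7 = 50234 - 2870 i \sqrt{5}$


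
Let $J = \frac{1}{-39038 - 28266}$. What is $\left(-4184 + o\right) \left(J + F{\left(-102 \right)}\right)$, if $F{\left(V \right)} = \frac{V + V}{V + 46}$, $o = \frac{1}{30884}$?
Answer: $- \frac{221770870550475}{14550317152} \approx -15242.0$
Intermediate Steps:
$o = \frac{1}{30884} \approx 3.2379 \cdot 10^{-5}$
$J = - \frac{1}{67304}$ ($J = \frac{1}{-67304} = - \frac{1}{67304} \approx -1.4858 \cdot 10^{-5}$)
$F{\left(V \right)} = \frac{2 V}{46 + V}$
$\left(-4184 + o\right) \left(J + F{\left(-102 \right)}\right) = \left(-4184 + \frac{1}{30884}\right) \left(- \frac{1}{67304} + 2 \left(-102\right) \frac{1}{46 - 102}\right) = - \frac{129218655 \left(- \frac{1}{67304} + 2 \left(-102\right) \frac{1}{-56}\right)}{30884} = - \frac{129218655 \left(- \frac{1}{67304} + 2 \left(-102\right) \left(- \frac{1}{56}\right)\right)}{30884} = - \frac{129218655 \left(- \frac{1}{67304} + \frac{51}{14}\right)}{30884} = \left(- \frac{129218655}{30884}\right) \frac{1716245}{471128} = - \frac{221770870550475}{14550317152}$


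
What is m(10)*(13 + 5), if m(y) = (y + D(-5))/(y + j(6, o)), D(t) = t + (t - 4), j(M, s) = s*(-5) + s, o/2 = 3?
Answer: 36/7 ≈ 5.1429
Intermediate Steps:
o = 6 (o = 2*3 = 6)
j(M, s) = -4*s (j(M, s) = -5*s + s = -4*s)
D(t) = -4 + 2*t (D(t) = t + (-4 + t) = -4 + 2*t)
m(y) = (-14 + y)/(-24 + y) (m(y) = (y + (-4 + 2*(-5)))/(y - 4*6) = (y + (-4 - 10))/(y - 24) = (y - 14)/(-24 + y) = (-14 + y)/(-24 + y))
m(10)*(13 + 5) = ((-14 + 10)/(-24 + 10))*(13 + 5) = (-4/(-14))*18 = -1/14*(-4)*18 = (2/7)*18 = 36/7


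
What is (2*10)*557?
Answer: 11140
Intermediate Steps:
(2*10)*557 = 20*557 = 11140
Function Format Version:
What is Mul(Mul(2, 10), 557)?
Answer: 11140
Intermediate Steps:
Mul(Mul(2, 10), 557) = Mul(20, 557) = 11140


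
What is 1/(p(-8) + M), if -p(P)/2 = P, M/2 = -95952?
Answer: -1/191888 ≈ -5.2114e-6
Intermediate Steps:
M = -191904 (M = 2*(-95952) = -191904)
p(P) = -2*P
1/(p(-8) + M) = 1/(-2*(-8) - 191904) = 1/(16 - 191904) = 1/(-191888) = -1/191888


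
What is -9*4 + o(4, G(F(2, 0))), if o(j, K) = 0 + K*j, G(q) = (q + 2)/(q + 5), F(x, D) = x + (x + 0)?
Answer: -100/3 ≈ -33.333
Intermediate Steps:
F(x, D) = 2*x (F(x, D) = x + x = 2*x)
G(q) = (2 + q)/(5 + q)
o(j, K) = K*j
-9*4 + o(4, G(F(2, 0))) = -9*4 + ((2 + 2*2)/(5 + 2*2))*4 = -36 + ((2 + 4)/(5 + 4))*4 = -36 + (6/9)*4 = -36 + ((⅑)*6)*4 = -36 + (⅔)*4 = -36 + 8/3 = -100/3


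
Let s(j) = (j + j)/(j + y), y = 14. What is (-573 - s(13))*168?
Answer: -867832/9 ≈ -96426.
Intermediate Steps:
s(j) = 2*j/(14 + j) (s(j) = (j + j)/(j + 14) = (2*j)/(14 + j) = 2*j/(14 + j))
(-573 - s(13))*168 = (-573 - 2*13/(14 + 13))*168 = (-573 - 2*13/27)*168 = (-573 - 1*26/27)*168 = (-573 - 26/27)*168 = -15497/27*168 = -867832/9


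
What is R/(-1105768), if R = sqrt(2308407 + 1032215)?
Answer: -sqrt(3340622)/1105768 ≈ -0.0016529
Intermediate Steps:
R = sqrt(3340622) ≈ 1827.7
R/(-1105768) = sqrt(3340622)/(-1105768) = sqrt(3340622)*(-1/1105768) = -sqrt(3340622)/1105768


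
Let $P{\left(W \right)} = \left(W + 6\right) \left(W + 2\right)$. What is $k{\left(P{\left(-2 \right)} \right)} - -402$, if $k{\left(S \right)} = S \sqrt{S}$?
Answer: $402$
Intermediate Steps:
$P{\left(W \right)} = \left(2 + W\right) \left(6 + W\right)$ ($P{\left(W \right)} = \left(6 + W\right) \left(2 + W\right) = \left(2 + W\right) \left(6 + W\right)$)
$k{\left(S \right)} = S^{\frac{3}{2}}$
$k{\left(P{\left(-2 \right)} \right)} - -402 = \left(12 + \left(-2\right)^{2} + 8 \left(-2\right)\right)^{\frac{3}{2}} - -402 = \left(12 + 4 - 16\right)^{\frac{3}{2}} + 402 = 0^{\frac{3}{2}} + 402 = 0 + 402 = 402$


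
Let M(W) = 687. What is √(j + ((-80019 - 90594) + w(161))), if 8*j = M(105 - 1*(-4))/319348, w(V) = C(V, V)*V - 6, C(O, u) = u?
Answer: I*√59027028411338330/638696 ≈ 380.39*I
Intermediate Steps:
w(V) = -6 + V² (w(V) = V*V - 6 = V² - 6 = -6 + V²)
j = 687/2554784 (j = (687/319348)/8 = (687*(1/319348))/8 = (⅛)*(687/319348) = 687/2554784 ≈ 0.00026891)
√(j + ((-80019 - 90594) + w(161))) = √(687/2554784 + ((-80019 - 90594) + (-6 + 161²))) = √(687/2554784 + (-170613 + (-6 + 25921))) = √(687/2554784 + (-170613 + 25915)) = √(687/2554784 - 144698) = √(-369672134545/2554784) = I*√59027028411338330/638696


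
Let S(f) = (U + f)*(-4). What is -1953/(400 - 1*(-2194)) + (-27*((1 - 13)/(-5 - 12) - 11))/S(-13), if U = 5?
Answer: 5597109/705568 ≈ 7.9328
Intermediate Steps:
S(f) = -20 - 4*f (S(f) = (5 + f)*(-4) = -20 - 4*f)
-1953/(400 - 1*(-2194)) + (-27*((1 - 13)/(-5 - 12) - 11))/S(-13) = -1953/(400 - 1*(-2194)) + (-27*((1 - 13)/(-5 - 12) - 11))/(-20 - 4*(-13)) = -1953/(400 + 2194) + (-27*(-12/(-17) - 11))/(-20 + 52) = -1953/2594 - 27*(-12*(-1/17) - 11)/32 = -1953*1/2594 - 27*(12/17 - 11)*(1/32) = -1953/2594 - 27*(-175/17)*(1/32) = -1953/2594 + (4725/17)*(1/32) = -1953/2594 + 4725/544 = 5597109/705568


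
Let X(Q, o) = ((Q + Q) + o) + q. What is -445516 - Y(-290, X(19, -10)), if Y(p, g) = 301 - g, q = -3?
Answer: -445792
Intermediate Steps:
X(Q, o) = -3 + o + 2*Q (X(Q, o) = ((Q + Q) + o) - 3 = (2*Q + o) - 3 = (o + 2*Q) - 3 = -3 + o + 2*Q)
-445516 - Y(-290, X(19, -10)) = -445516 - (301 - (-3 - 10 + 2*19)) = -445516 - (301 - (-3 - 10 + 38)) = -445516 - (301 - 1*25) = -445516 - (301 - 25) = -445516 - 1*276 = -445516 - 276 = -445792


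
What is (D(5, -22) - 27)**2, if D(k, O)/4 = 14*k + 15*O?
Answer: 1138489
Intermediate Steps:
D(k, O) = 56*k + 60*O (D(k, O) = 4*(14*k + 15*O) = 56*k + 60*O)
(D(5, -22) - 27)**2 = ((56*5 + 60*(-22)) - 27)**2 = ((280 - 1320) - 27)**2 = (-1040 - 27)**2 = (-1067)**2 = 1138489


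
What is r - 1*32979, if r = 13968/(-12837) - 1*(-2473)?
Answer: -130539830/4279 ≈ -30507.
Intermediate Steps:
r = 10577311/4279 (r = 13968*(-1/12837) + 2473 = -4656/4279 + 2473 = 10577311/4279 ≈ 2471.9)
r - 1*32979 = 10577311/4279 - 1*32979 = 10577311/4279 - 32979 = -130539830/4279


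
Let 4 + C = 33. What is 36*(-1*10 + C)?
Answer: 684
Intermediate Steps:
C = 29 (C = -4 + 33 = 29)
36*(-1*10 + C) = 36*(-1*10 + 29) = 36*(-10 + 29) = 36*19 = 684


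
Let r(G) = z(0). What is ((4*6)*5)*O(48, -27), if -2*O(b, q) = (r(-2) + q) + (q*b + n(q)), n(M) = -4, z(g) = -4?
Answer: 79860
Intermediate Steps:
r(G) = -4
O(b, q) = 4 - q/2 - b*q/2 (O(b, q) = -((-4 + q) + (q*b - 4))/2 = -((-4 + q) + (b*q - 4))/2 = -((-4 + q) + (-4 + b*q))/2 = -(-8 + q + b*q)/2 = 4 - q/2 - b*q/2)
((4*6)*5)*O(48, -27) = ((4*6)*5)*(4 - ½*(-27) - ½*48*(-27)) = (24*5)*(4 + 27/2 + 648) = 120*(1331/2) = 79860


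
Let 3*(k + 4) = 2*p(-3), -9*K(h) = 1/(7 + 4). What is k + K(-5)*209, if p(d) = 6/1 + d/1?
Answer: -37/9 ≈ -4.1111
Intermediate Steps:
K(h) = -1/99 (K(h) = -1/(9*(7 + 4)) = -⅑/11 = -⅑*1/11 = -1/99)
p(d) = 6 + d (p(d) = 6*1 + d*1 = 6 + d)
k = -2 (k = -4 + (2*(6 - 3))/3 = -4 + (2*3)/3 = -4 + (⅓)*6 = -4 + 2 = -2)
k + K(-5)*209 = -2 - 1/99*209 = -2 - 19/9 = -37/9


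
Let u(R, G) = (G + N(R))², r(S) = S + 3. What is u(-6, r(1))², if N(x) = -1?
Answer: 81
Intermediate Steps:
r(S) = 3 + S
u(R, G) = (-1 + G)² (u(R, G) = (G - 1)² = (-1 + G)²)
u(-6, r(1))² = ((-1 + (3 + 1))²)² = ((-1 + 4)²)² = (3²)² = 9² = 81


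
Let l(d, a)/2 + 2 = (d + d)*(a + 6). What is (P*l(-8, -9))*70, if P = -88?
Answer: -566720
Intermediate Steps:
l(d, a) = -4 + 4*d*(6 + a) (l(d, a) = -4 + 2*((d + d)*(a + 6)) = -4 + 2*((2*d)*(6 + a)) = -4 + 2*(2*d*(6 + a)) = -4 + 4*d*(6 + a))
(P*l(-8, -9))*70 = -88*(-4 + 24*(-8) + 4*(-9)*(-8))*70 = -88*(-4 - 192 + 288)*70 = -88*92*70 = -8096*70 = -566720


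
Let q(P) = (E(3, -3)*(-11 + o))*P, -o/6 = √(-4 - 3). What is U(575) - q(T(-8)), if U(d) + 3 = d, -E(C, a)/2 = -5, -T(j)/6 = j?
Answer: 5852 + 2880*I*√7 ≈ 5852.0 + 7619.8*I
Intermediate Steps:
T(j) = -6*j
E(C, a) = 10 (E(C, a) = -2*(-5) = 10)
U(d) = -3 + d
o = -6*I*√7 (o = -6*√(-4 - 3) = -6*I*√7 ≈ -15.875*I)
q(P) = P*(-110 - 60*I*√7) (q(P) = (10*(-11 - 6*I*√7))*P = (-110 - 60*I*√7)*P = P*(-110 - 60*I*√7))
U(575) - q(T(-8)) = (-3 + 575) - (-10)*(-6*(-8))*(11 + 6*I*√7) = 572 - (-10)*48*(11 + 6*I*√7) = 572 - (-5280 - 2880*I*√7) = 572 + (5280 + 2880*I*√7) = 5852 + 2880*I*√7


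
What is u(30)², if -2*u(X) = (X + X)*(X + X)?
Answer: 3240000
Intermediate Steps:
u(X) = -2*X² (u(X) = -(X + X)*(X + X)/2 = -2*X*2*X/2 = -2*X²)
u(30)² = (-2*30²)² = (-2*900)² = (-1800)² = 3240000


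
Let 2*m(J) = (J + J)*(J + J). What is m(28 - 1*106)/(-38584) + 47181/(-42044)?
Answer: -22423299/15598324 ≈ -1.4375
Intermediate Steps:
m(J) = 2*J**2 (m(J) = ((J + J)*(J + J))/2 = ((2*J)*(2*J))/2 = (4*J**2)/2 = 2*J**2)
m(28 - 1*106)/(-38584) + 47181/(-42044) = (2*(28 - 1*106)**2)/(-38584) + 47181/(-42044) = (2*(28 - 106)**2)*(-1/38584) + 47181*(-1/42044) = (2*(-78)**2)*(-1/38584) - 47181/42044 = (2*6084)*(-1/38584) - 47181/42044 = 12168*(-1/38584) - 47181/42044 = -117/371 - 47181/42044 = -22423299/15598324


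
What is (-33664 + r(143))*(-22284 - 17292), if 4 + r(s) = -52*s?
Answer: 1626731904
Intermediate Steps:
r(s) = -4 - 52*s
(-33664 + r(143))*(-22284 - 17292) = (-33664 + (-4 - 52*143))*(-22284 - 17292) = (-33664 + (-4 - 7436))*(-39576) = (-33664 - 7440)*(-39576) = -41104*(-39576) = 1626731904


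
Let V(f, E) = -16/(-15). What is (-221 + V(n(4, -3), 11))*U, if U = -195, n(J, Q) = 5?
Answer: 42887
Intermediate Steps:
V(f, E) = 16/15 (V(f, E) = -16*(-1/15) = 16/15)
(-221 + V(n(4, -3), 11))*U = (-221 + 16/15)*(-195) = -3299/15*(-195) = 42887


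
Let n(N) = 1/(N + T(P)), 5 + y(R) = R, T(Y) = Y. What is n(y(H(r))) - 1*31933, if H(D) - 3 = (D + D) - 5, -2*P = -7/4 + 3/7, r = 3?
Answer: -606783/19 ≈ -31936.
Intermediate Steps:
P = 37/56 (P = -(-7/4 + 3/7)/2 = -1/2*(-37/28) = 37/56 ≈ 0.66071)
H(D) = -2 + 2*D (H(D) = 3 + ((D + D) - 5) = 3 + (2*D - 5) = 3 + (-5 + 2*D) = -2 + 2*D)
y(R) = -5 + R
n(N) = 1/(37/56 + N) (n(N) = 1/(N + 37/56) = 1/(37/56 + N))
n(y(H(r))) - 1*31933 = 56/(37 + 56*(-5 + (-2 + 2*3))) - 1*31933 = 56/(37 + 56*(-5 + (-2 + 6))) - 31933 = 56/(37 + 56*(-5 + 4)) - 31933 = 56/(37 + 56*(-1)) - 31933 = 56/(37 - 56) - 31933 = 56/(-19) - 31933 = 56*(-1/19) - 31933 = -56/19 - 31933 = -606783/19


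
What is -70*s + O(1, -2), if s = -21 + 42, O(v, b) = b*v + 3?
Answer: -1469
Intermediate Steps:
O(v, b) = 3 + b*v
s = 21
-70*s + O(1, -2) = -70*21 + (3 - 2*1) = -1470 + (3 - 2) = -1470 + 1 = -1469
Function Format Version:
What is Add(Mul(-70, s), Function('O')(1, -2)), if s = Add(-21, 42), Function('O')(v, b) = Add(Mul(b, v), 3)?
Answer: -1469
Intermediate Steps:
Function('O')(v, b) = Add(3, Mul(b, v))
s = 21
Add(Mul(-70, s), Function('O')(1, -2)) = Add(Mul(-70, 21), Add(3, Mul(-2, 1))) = Add(-1470, Add(3, -2)) = Add(-1470, 1) = -1469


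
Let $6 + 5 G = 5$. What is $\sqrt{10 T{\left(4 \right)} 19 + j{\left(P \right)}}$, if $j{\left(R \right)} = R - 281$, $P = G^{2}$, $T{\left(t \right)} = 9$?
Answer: $\frac{\sqrt{35726}}{5} \approx 37.803$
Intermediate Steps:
$G = - \frac{1}{5}$ ($G = - \frac{6}{5} + \frac{1}{5} \cdot 5 = - \frac{6}{5} + 1 = - \frac{1}{5} \approx -0.2$)
$P = \frac{1}{25}$ ($P = \left(- \frac{1}{5}\right)^{2} = \frac{1}{25} \approx 0.04$)
$j{\left(R \right)} = -281 + R$ ($j{\left(R \right)} = R - 281 = -281 + R$)
$\sqrt{10 T{\left(4 \right)} 19 + j{\left(P \right)}} = \sqrt{10 \cdot 9 \cdot 19 + \left(-281 + \frac{1}{25}\right)} = \sqrt{90 \cdot 19 - \frac{7024}{25}} = \sqrt{1710 - \frac{7024}{25}} = \sqrt{\frac{35726}{25}} = \frac{\sqrt{35726}}{5}$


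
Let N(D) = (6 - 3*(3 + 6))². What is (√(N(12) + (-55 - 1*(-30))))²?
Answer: 416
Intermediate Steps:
N(D) = 441 (N(D) = (6 - 3*9)² = (6 - 27)² = (-21)² = 441)
(√(N(12) + (-55 - 1*(-30))))² = (√(441 + (-55 - 1*(-30))))² = (√(441 + (-55 + 30)))² = (√(441 - 25))² = (√416)² = (4*√26)² = 416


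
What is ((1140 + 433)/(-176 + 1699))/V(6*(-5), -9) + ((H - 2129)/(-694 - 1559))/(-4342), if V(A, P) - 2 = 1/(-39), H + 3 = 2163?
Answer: 54557477993/104291509686 ≈ 0.52312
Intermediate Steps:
H = 2160 (H = -3 + 2163 = 2160)
V(A, P) = 77/39 (V(A, P) = 2 + 1/(-39) = 2 - 1/39 = 77/39)
((1140 + 433)/(-176 + 1699))/V(6*(-5), -9) + ((H - 2129)/(-694 - 1559))/(-4342) = ((1140 + 433)/(-176 + 1699))/(77/39) + ((2160 - 2129)/(-694 - 1559))/(-4342) = (1573/1523)*(39/77) + (31/(-2253))*(-1/4342) = (1573*(1/1523))*(39/77) + (31*(-1/2253))*(-1/4342) = (1573/1523)*(39/77) - 31/2253*(-1/4342) = 5577/10661 + 31/9782526 = 54557477993/104291509686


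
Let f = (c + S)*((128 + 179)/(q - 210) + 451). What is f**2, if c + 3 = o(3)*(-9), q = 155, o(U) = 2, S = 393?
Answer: 83051434921536/3025 ≈ 2.7455e+10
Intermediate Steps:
c = -21 (c = -3 + 2*(-9) = -3 - 18 = -21)
f = 9113256/55 (f = (-21 + 393)*((128 + 179)/(155 - 210) + 451) = 372*(307/(-55) + 451) = 372*(307*(-1/55) + 451) = 372*(-307/55 + 451) = 372*(24498/55) = 9113256/55 ≈ 1.6570e+5)
f**2 = (9113256/55)**2 = 83051434921536/3025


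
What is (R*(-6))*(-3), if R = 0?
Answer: 0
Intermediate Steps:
(R*(-6))*(-3) = (0*(-6))*(-3) = 0*(-3) = 0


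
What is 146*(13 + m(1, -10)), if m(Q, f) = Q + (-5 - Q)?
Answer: 1168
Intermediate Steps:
m(Q, f) = -5
146*(13 + m(1, -10)) = 146*(13 - 5) = 146*8 = 1168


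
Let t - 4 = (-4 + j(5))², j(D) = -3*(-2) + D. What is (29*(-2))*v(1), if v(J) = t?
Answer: -3074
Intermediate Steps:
j(D) = 6 + D
t = 53 (t = 4 + (-4 + (6 + 5))² = 4 + (-4 + 11)² = 4 + 7² = 4 + 49 = 53)
v(J) = 53
(29*(-2))*v(1) = (29*(-2))*53 = -58*53 = -3074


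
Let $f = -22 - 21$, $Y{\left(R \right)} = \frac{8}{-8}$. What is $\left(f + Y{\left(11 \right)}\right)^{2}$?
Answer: $1936$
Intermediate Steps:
$Y{\left(R \right)} = -1$ ($Y{\left(R \right)} = 8 \left(- \frac{1}{8}\right) = -1$)
$f = -43$ ($f = -22 - 21 = -43$)
$\left(f + Y{\left(11 \right)}\right)^{2} = \left(-43 - 1\right)^{2} = \left(-44\right)^{2} = 1936$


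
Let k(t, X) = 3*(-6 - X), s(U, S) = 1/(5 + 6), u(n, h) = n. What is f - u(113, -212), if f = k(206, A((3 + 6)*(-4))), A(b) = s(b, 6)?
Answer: -1444/11 ≈ -131.27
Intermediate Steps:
s(U, S) = 1/11
A(b) = 1/11
k(t, X) = -18 - 3*X
f = -201/11 (f = -18 - 3*1/11 = -18 - 3/11 = -201/11 ≈ -18.273)
f - u(113, -212) = -201/11 - 1*113 = -201/11 - 113 = -1444/11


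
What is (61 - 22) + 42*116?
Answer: 4911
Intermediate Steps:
(61 - 22) + 42*116 = 39 + 4872 = 4911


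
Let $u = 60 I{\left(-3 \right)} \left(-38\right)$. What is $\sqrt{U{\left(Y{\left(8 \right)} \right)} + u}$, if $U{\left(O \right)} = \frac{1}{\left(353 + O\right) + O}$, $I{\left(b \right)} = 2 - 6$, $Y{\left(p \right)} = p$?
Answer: $\frac{\sqrt{137976521}}{123} \approx 95.499$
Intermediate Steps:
$I{\left(b \right)} = -4$ ($I{\left(b \right)} = 2 - 6 = -4$)
$U{\left(O \right)} = \frac{1}{353 + 2 O}$
$u = 9120$ ($u = 60 \left(-4\right) \left(-38\right) = \left(-240\right) \left(-38\right) = 9120$)
$\sqrt{U{\left(Y{\left(8 \right)} \right)} + u} = \sqrt{\frac{1}{353 + 2 \cdot 8} + 9120} = \sqrt{\frac{1}{353 + 16} + 9120} = \sqrt{\frac{1}{369} + 9120} = \sqrt{\frac{3365281}{369}} = \frac{\sqrt{137976521}}{123}$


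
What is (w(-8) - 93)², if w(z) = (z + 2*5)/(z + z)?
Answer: 555025/64 ≈ 8672.3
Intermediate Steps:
w(z) = (10 + z)/(2*z) (w(z) = (z + 10)/((2*z)) = (10 + z)*(1/(2*z)) = (10 + z)/(2*z))
(w(-8) - 93)² = ((½)*(10 - 8)/(-8) - 93)² = ((½)*(-⅛)*2 - 93)² = (-⅛ - 93)² = (-745/8)² = 555025/64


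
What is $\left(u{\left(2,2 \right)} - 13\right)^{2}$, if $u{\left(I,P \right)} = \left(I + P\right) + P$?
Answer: $49$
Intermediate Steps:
$u{\left(I,P \right)} = I + 2 P$
$\left(u{\left(2,2 \right)} - 13\right)^{2} = \left(\left(2 + 2 \cdot 2\right) - 13\right)^{2} = \left(\left(2 + 4\right) - 13\right)^{2} = \left(6 - 13\right)^{2} = \left(-7\right)^{2} = 49$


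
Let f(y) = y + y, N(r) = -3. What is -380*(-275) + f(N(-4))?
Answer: 104494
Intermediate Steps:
f(y) = 2*y
-380*(-275) + f(N(-4)) = -380*(-275) + 2*(-3) = 104500 - 6 = 104494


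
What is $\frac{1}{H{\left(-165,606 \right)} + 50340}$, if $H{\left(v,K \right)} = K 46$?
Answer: $\frac{1}{78216} \approx 1.2785 \cdot 10^{-5}$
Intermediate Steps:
$H{\left(v,K \right)} = 46 K$
$\frac{1}{H{\left(-165,606 \right)} + 50340} = \frac{1}{46 \cdot 606 + 50340} = \frac{1}{27876 + 50340} = \frac{1}{78216}$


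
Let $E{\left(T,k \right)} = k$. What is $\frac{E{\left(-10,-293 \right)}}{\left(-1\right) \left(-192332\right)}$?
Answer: $- \frac{293}{192332} \approx -0.0015234$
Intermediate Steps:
$\frac{E{\left(-10,-293 \right)}}{\left(-1\right) \left(-192332\right)} = - \frac{293}{\left(-1\right) \left(-192332\right)} = - \frac{293}{192332}$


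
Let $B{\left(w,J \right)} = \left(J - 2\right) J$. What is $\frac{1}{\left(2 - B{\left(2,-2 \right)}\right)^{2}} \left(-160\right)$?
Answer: $- \frac{40}{9} \approx -4.4444$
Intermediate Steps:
$B{\left(w,J \right)} = J \left(-2 + J\right)$ ($B{\left(w,J \right)} = \left(-2 + J\right) J = J \left(-2 + J\right)$)
$\frac{1}{\left(2 - B{\left(2,-2 \right)}\right)^{2}} \left(-160\right) = \frac{1}{\left(2 - - 2 \left(-2 - 2\right)\right)^{2}} \left(-160\right) = \frac{1}{\left(2 - \left(-2\right) \left(-4\right)\right)^{2}} \left(-160\right) = \frac{1}{\left(2 - 8\right)^{2}} \left(-160\right) = \frac{1}{\left(-6\right)^{2}} \left(-160\right) = \frac{1}{36} \left(-160\right) = - \frac{40}{9}$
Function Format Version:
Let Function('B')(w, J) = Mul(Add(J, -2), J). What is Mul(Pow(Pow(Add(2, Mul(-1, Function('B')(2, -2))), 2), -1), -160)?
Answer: Rational(-40, 9) ≈ -4.4444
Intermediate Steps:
Function('B')(w, J) = Mul(J, Add(-2, J)) (Function('B')(w, J) = Mul(Add(-2, J), J) = Mul(J, Add(-2, J)))
Mul(Pow(Pow(Add(2, Mul(-1, Function('B')(2, -2))), 2), -1), -160) = Mul(Pow(Pow(Add(2, Mul(-1, Mul(-2, Add(-2, -2)))), 2), -1), -160) = Mul(Pow(Pow(Add(2, Mul(-1, Mul(-2, -4))), 2), -1), -160) = Mul(Pow(Pow(Add(2, Mul(-1, 8)), 2), -1), -160) = Mul(Pow(Pow(Add(2, -8), 2), -1), -160) = Mul(Pow(Pow(-6, 2), -1), -160) = Mul(Pow(36, -1), -160) = Mul(Rational(1, 36), -160) = Rational(-40, 9)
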